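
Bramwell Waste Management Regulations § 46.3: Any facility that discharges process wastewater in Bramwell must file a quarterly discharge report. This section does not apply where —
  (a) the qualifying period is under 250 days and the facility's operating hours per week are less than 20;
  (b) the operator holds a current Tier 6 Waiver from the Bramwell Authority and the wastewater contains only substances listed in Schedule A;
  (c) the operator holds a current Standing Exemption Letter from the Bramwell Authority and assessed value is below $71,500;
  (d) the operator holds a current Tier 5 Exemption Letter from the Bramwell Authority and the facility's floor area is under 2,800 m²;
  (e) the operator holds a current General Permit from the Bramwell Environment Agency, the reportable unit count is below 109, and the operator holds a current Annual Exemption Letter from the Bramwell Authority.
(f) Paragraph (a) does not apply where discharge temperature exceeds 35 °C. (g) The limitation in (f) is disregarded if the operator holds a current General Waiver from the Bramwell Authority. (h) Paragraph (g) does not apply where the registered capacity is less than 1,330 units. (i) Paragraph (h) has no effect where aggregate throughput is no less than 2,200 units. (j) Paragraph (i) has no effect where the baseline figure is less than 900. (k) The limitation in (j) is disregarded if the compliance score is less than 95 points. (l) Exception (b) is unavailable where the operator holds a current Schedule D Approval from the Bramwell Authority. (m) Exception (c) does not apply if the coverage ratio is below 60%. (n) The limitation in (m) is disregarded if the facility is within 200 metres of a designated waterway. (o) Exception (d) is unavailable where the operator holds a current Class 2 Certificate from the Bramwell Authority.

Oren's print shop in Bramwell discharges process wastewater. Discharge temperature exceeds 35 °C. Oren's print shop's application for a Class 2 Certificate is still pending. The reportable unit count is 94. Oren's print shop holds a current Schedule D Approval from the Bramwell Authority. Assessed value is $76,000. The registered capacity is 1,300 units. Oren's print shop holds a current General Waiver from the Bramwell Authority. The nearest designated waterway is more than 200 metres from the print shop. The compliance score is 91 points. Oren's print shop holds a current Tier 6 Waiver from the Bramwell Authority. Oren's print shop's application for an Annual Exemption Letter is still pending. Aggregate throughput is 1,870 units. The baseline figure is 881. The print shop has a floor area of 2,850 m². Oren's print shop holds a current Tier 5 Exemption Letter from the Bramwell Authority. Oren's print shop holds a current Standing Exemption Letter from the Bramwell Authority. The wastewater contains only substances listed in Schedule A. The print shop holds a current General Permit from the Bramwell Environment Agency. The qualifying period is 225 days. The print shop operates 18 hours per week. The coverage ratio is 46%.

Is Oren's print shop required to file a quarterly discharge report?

Exception (a)'s conditions are all satisfied: the qualifying period is 225 days, under the 250 days limit; the facility's operating hours per week are 18, less than the 20 limit. But applying paragraphs (f)–(k): (f) is engaged — discharge temperature exceeds 35 °C. (g) applies (a current General Waiver is held), but is itself disapplied by (h): (h) operates against (g): the registered capacity is 1,300 units, less than the 1,330 units limit. (i) is not triggered (aggregate throughput is 1,870 units, short of 2,200 units), so (h) stands. (a) is therefore removed.
Exception (b)'s conditions are all satisfied: a current Tier 6 Waiver is held; the wastewater is Schedule-A-only. Turning to paragraph (l): (l) operates against (b): a current Schedule D Approval is held. Exception (b) does not apply.
Exception (c) fails — assessed value is $76,000, not below $71,500.
Exception (d) does not apply: the facility's floor area is 2,850 m², not under 2,800 m².
Exception (e) requires that the operator holds a current Annual Exemption Letter from the Bramwell Authority; but there is no Annual Exemption Letter in force, so (e) is unavailable.
No exception applies. The general rule governs.

Yes — Oren's print shop must file a quarterly discharge report.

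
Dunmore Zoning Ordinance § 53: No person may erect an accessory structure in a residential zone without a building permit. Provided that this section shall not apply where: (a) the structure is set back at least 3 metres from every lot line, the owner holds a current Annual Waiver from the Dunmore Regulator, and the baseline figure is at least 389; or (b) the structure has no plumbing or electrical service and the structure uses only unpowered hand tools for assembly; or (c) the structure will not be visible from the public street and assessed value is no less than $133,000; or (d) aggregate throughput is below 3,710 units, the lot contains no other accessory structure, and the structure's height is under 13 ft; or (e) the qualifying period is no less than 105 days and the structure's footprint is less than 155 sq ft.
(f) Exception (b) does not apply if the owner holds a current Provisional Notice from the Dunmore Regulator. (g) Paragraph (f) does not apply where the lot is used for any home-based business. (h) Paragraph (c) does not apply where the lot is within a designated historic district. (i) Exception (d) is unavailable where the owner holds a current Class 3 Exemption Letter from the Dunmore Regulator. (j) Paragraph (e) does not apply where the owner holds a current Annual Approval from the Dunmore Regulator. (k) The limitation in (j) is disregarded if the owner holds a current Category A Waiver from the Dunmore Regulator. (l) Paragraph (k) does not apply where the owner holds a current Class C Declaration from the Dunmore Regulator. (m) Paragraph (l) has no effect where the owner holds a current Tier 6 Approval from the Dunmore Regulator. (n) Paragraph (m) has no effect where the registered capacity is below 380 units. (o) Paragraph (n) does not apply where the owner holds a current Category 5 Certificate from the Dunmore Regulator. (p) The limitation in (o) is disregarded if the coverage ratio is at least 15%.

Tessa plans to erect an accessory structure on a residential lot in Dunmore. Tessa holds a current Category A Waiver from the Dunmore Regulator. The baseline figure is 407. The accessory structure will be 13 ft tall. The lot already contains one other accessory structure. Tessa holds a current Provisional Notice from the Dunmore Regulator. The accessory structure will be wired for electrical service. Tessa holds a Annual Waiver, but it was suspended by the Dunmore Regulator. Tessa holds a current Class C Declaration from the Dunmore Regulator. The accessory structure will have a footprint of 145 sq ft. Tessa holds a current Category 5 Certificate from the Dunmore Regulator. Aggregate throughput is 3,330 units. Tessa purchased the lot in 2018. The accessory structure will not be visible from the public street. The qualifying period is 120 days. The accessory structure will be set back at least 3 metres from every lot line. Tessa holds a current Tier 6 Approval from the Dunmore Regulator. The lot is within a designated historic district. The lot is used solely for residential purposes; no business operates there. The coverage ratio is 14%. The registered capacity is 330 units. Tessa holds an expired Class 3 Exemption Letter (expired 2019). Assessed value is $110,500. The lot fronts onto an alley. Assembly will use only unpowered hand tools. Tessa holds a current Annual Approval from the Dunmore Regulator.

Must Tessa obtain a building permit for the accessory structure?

No — exception (e) applies; Tessa does not need a building permit.

Exception (a) fails — no current Annual Waiver is held.
Exception (b) fails — electrical service is planned.
Exception (c) does not apply: assessed value is $110,500, short of $133,000.
Exception (d) fails — the lot already has another accessory structure.
Exception (e): the qualifying period is 120 days, meeting the 105 days threshold; the structure's footprint is 145 sq ft, less than the 155 sq ft limit — every condition holds. Under paragraphs (j)–(p): (j) would limit (e) — a current Annual Approval is held — but (k) sets (j) aside: (k) operates against (j): a current Category A Waiver is held. (l) is triggered (a current Class C Declaration is held), but is overridden by (m): (m) is engaged — a current Tier 6 Approval is held. (n) applies (the registered capacity is 330 units, below the 380 units limit), but yields to (o): (o) operates against (n): a current Category 5 Certificate is held. (p), which would lift (o), is not triggered — the coverage ratio is 14%, short of 15%. Exception (e) stands.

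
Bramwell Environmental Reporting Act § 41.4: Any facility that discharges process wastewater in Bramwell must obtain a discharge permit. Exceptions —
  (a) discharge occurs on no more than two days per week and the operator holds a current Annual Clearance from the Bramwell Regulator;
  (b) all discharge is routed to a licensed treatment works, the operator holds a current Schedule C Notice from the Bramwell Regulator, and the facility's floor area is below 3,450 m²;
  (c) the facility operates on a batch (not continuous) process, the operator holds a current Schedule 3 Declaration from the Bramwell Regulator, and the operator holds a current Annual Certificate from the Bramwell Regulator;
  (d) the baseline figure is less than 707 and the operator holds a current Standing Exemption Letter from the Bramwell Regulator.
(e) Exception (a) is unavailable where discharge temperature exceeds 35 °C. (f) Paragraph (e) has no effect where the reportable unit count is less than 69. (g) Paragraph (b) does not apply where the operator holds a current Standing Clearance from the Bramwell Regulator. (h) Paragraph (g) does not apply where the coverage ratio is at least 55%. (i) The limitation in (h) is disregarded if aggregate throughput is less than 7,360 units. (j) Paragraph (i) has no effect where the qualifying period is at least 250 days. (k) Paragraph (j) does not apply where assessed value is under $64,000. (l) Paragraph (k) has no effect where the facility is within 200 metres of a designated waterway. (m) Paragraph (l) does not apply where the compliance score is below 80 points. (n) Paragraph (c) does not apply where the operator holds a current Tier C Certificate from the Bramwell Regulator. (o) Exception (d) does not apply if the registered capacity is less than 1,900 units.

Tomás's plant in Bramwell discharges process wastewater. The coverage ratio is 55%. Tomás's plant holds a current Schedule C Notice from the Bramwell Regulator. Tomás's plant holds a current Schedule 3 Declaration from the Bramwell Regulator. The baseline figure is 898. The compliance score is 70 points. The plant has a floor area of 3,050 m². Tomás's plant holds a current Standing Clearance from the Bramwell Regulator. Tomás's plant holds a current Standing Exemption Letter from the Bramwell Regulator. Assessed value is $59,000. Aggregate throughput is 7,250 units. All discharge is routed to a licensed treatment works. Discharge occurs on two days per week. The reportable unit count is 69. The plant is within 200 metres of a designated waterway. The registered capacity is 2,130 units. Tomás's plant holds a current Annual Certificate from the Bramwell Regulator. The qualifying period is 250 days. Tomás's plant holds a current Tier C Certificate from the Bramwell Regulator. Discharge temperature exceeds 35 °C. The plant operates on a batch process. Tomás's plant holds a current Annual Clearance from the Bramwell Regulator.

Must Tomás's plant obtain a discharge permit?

Exception (a): discharge occurs on no more than two days per week; a current Annual Clearance is held — every condition holds. But: (e) is triggered — discharge temperature exceeds 35 °C. (f), which would lift (e), is inapplicable — the reportable unit count is 69, not less than 69. (a) is therefore removed.
Exception (b)'s conditions are all satisfied: discharge is routed to a licensed treatment works; a current Schedule C Notice is held; the facility's floor area is 3,050 m², below the 3,450 m² limit. Turning to paragraphs (g)–(m): (g) operates against (b): a current Standing Clearance is held. (h) would limit (g) — the coverage ratio is 55%, meeting the 55% threshold — but (i) sets (h) aside: (i) operates against (h): aggregate throughput is 7,250 units, less than the 7,360 units limit. (j) is triggered (the qualifying period is 250 days, meeting the 250 days threshold), but is set aside by (k): (k) operates against (j): assessed value is $59,000, under the $64,000 limit. (l) is engaged (the plant is within 200 m of a designated waterway), but is itself disapplied by (m): (m) operates against (l): the compliance score is 70 points, below the 80 points limit. (b) is therefore removed.
Exception (c): the facility operates on a batch process; a current Schedule 3 Declaration is held; a current Annual Certificate is held — every condition holds. However, paragraph (n) must be considered: (n) operates against (c): a current Tier C Certificate is held. So (c) is unavailable.
Exception (d) fails — the baseline figure is 898, not less than 707.
None of the exceptions is available; § 41.4 applies in full.

Yes — Tomás's plant must obtain a discharge permit.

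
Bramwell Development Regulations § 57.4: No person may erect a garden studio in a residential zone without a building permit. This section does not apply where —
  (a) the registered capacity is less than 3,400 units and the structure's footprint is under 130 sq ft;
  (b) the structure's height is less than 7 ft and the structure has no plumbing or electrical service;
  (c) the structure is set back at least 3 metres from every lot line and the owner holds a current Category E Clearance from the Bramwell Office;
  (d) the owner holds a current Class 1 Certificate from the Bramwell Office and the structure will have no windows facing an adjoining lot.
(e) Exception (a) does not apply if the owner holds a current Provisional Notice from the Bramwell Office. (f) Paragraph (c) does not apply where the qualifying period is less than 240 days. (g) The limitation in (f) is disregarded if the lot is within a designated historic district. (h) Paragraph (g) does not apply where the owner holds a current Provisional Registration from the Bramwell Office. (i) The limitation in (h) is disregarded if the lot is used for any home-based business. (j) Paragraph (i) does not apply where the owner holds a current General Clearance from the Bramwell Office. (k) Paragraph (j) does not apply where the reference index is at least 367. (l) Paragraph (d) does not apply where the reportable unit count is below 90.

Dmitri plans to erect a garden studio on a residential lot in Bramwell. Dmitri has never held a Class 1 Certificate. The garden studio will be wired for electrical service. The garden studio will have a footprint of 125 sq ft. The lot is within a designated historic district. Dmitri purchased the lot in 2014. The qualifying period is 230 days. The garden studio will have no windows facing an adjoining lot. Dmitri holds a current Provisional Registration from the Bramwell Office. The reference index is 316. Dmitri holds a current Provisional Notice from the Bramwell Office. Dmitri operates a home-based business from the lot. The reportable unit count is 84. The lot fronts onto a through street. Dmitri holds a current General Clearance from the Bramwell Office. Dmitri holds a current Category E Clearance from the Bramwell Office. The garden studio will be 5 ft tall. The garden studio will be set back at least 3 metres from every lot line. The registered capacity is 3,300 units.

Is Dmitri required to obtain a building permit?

Yes — Dmitri must obtain a building permit.

Exception (a)'s conditions are all satisfied: the registered capacity is 3,300 units, less than the 3,400 units limit; the structure's footprint is 125 sq ft, under the 130 sq ft limit. But applying paragraph (e): (e) operates against (a): a current Provisional Notice is held. So (a) is unavailable.
Exception (b) requires that the structure has no plumbing or electrical service; but electrical service is planned, so (b) is unavailable.
Exception (c)'s conditions are all satisfied: the setback is at least 3 m on every side; a current Category E Clearance is held. However, paragraphs (f)–(k) must be considered: (f) operates against (c): the qualifying period is 230 days, less than the 240 days limit. (g) operates (the lot is in a historic district), but is displaced by (h): (h) is engaged — a current Provisional Registration is held. (i) is triggered (a home-based business operates on the lot), but is displaced by (j): (j) operates against (i): a current General Clearance is held. (k) is inapplicable (the reference index is 316, short of 367), so (j) stands. So (c) is unavailable.
Exception (d) does not apply: there is no Class 1 Certificate in force.
No exception displaces § 57.4.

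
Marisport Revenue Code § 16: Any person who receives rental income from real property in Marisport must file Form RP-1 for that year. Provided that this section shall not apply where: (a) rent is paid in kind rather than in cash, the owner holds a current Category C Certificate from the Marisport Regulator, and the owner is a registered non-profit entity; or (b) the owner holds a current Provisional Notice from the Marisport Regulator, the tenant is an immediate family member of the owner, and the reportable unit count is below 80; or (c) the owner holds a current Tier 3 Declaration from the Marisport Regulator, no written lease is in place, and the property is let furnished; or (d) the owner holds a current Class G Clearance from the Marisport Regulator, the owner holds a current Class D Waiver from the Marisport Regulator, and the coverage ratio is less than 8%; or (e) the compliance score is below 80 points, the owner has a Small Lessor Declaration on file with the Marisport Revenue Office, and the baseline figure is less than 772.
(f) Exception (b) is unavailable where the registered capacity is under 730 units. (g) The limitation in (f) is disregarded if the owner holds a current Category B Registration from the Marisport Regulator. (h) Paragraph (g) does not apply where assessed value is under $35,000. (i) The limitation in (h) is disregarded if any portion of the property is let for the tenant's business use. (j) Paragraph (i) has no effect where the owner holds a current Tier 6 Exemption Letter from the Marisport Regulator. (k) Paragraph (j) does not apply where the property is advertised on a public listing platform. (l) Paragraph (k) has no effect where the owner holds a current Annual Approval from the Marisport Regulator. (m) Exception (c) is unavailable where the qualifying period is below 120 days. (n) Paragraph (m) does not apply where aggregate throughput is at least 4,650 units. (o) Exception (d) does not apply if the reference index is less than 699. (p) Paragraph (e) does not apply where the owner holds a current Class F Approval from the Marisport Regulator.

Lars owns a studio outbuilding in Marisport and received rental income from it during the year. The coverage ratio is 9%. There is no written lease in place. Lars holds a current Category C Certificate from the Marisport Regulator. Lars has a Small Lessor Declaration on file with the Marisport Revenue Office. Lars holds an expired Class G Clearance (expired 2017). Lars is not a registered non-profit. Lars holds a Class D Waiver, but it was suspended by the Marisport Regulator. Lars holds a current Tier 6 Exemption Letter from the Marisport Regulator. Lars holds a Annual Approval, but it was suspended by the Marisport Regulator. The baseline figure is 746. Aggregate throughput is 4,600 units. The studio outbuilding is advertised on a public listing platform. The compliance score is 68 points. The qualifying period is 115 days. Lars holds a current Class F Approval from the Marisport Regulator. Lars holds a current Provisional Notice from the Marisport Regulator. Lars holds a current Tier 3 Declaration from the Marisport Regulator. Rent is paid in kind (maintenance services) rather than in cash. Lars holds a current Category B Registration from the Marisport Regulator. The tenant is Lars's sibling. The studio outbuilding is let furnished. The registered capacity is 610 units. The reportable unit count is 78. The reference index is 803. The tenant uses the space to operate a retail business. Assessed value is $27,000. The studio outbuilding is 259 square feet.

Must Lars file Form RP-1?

Exception (a) fails — Lars is not a registered non-profit.
Exception (b): a current Provisional Notice is held; the tenant is an immediate family member; the reportable unit count is 78, below the 80 limit — every condition holds. Under paragraphs (f)–(l): (f) is triggered (the registered capacity is 610 units, under the 730 units limit), but is set aside by (g): (g) operates against (f): a current Category B Registration is held. (h) is triggered (assessed value is $27,000, under the $35,000 limit), but is displaced by (i): (i) applies — the space is let for business use. (j) applies (a current Tier 6 Exemption Letter is held), but is itself disapplied by (k): (k) is triggered — the property is publicly advertised. (l) does not operate here (there is no Annual Approval in force), so (k) stands. (b) remains available.
Exception (c): a current Tier 3 Declaration is held; there is no written lease; the property is let furnished — every condition holds. But applying paragraphs (m)–(n): (m) applies — the qualifying period is 115 days, below the 120 days limit. (n) does not operate here (aggregate throughput is 4,600 units, short of 4,650 units), so (m) stands. Exception (c) does not apply.
Exception (d) does not apply: the Class G Clearance is not current.
Exception (e)'s conditions are all satisfied: the compliance score is 68 points, below the 80 points limit; a Small Lessor Declaration is on file; the baseline figure is 746, less than the 772 limit. But: (p) applies — a current Class F Approval is held. So (e) is unavailable.

No — exception (b) applies; Lars is not required to file Form RP-1.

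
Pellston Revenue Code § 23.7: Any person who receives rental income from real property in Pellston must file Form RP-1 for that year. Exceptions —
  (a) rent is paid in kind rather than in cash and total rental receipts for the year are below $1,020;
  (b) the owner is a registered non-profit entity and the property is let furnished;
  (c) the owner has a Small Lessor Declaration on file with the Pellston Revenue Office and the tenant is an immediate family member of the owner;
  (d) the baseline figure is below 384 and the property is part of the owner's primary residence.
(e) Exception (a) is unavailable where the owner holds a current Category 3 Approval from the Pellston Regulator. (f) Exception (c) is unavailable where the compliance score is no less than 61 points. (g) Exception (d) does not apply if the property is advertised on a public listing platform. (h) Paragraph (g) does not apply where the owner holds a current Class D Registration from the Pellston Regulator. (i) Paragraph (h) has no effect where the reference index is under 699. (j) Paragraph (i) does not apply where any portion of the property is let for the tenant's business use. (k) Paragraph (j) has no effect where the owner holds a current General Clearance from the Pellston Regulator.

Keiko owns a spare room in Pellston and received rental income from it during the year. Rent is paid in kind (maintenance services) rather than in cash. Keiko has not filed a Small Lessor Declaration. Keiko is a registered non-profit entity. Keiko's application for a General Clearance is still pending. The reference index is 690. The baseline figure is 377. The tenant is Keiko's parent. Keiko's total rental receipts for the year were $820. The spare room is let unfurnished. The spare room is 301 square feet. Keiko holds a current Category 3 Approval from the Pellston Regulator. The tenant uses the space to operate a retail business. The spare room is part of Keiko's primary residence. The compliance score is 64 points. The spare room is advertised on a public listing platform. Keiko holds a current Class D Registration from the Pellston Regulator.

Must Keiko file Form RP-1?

No — exception (d) applies; Keiko is not required to file Form RP-1.

All of (a)'s requirements are met (rent is paid in kind; total rental receipts for the year are $820, below the $1,020 limit). However, paragraph (e) must be considered: (e) operates against (a): a current Category 3 Approval is held. So (a) is unavailable.
Exception (b) fails — the property is let unfurnished.
Exception (c) requires that the owner has a Small Lessor Declaration on file with the Pellston Revenue Office; but no Small Lessor Declaration is on file, so (c) is unavailable.
Exception (d)'s conditions are all satisfied: the baseline figure is 377, below the 384 limit; the spare room is part of the primary residence. Applying paragraphs (g)–(k): (g) would limit (d) — the property is publicly advertised — but (h) sets (g) aside: (h) is engaged — a current Class D Registration is held. (i) would limit (h) — the reference index is 690, under the 699 limit — but (j) sets (i) aside: (j) operates against (i): the space is let for business use. (k), which would lift (j), does not operate here — no current General Clearance is held. Exception (d) stands.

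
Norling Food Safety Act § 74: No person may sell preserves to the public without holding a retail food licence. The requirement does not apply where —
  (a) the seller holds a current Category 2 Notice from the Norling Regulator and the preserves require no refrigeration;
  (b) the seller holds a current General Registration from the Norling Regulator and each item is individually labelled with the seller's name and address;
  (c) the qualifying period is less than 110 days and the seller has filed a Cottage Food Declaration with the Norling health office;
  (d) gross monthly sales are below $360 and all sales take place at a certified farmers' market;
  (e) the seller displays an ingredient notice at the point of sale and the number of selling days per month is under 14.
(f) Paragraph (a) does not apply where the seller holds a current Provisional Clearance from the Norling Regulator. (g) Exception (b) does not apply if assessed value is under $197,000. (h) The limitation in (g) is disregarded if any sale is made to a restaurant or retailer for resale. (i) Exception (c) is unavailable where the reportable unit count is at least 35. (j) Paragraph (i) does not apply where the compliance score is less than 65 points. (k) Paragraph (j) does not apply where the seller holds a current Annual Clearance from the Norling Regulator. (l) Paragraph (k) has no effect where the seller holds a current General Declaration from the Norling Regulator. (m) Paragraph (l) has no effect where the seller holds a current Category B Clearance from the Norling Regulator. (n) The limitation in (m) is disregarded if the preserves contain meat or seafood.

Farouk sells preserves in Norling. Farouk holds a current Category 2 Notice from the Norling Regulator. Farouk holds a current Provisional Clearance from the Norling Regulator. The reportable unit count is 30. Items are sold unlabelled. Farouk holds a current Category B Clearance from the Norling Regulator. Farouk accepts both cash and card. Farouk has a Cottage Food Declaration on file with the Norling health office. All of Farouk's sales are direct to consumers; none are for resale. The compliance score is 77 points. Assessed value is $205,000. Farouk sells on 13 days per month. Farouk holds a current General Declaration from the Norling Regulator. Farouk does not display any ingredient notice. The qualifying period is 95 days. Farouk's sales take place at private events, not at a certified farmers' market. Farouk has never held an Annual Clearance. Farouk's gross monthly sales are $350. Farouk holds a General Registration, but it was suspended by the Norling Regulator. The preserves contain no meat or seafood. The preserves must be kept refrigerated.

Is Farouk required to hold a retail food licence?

Exception (a) requires that the preserves require no refrigeration; but the preserves require refrigeration, so (a) is unavailable.
Exception (b) does not apply: the General Registration is not current.
All of (c)'s requirements are met (the qualifying period is 95 days, less than the 110 days limit; a Cottage Food Declaration is on file). Under paragraphs (i)–(n): (i), which would limit (c), does not operate here: the reportable unit count is 30, short of 35. (c) remains available.
Exception (d) does not apply: sales are at private events, not a certified farmers' market.
Exception (e) requires that the seller displays an ingredient notice at the point of sale; but no ingredient notice is displayed, so (e) is unavailable.

No — exception (c) applies; Farouk is not required to hold a retail food licence.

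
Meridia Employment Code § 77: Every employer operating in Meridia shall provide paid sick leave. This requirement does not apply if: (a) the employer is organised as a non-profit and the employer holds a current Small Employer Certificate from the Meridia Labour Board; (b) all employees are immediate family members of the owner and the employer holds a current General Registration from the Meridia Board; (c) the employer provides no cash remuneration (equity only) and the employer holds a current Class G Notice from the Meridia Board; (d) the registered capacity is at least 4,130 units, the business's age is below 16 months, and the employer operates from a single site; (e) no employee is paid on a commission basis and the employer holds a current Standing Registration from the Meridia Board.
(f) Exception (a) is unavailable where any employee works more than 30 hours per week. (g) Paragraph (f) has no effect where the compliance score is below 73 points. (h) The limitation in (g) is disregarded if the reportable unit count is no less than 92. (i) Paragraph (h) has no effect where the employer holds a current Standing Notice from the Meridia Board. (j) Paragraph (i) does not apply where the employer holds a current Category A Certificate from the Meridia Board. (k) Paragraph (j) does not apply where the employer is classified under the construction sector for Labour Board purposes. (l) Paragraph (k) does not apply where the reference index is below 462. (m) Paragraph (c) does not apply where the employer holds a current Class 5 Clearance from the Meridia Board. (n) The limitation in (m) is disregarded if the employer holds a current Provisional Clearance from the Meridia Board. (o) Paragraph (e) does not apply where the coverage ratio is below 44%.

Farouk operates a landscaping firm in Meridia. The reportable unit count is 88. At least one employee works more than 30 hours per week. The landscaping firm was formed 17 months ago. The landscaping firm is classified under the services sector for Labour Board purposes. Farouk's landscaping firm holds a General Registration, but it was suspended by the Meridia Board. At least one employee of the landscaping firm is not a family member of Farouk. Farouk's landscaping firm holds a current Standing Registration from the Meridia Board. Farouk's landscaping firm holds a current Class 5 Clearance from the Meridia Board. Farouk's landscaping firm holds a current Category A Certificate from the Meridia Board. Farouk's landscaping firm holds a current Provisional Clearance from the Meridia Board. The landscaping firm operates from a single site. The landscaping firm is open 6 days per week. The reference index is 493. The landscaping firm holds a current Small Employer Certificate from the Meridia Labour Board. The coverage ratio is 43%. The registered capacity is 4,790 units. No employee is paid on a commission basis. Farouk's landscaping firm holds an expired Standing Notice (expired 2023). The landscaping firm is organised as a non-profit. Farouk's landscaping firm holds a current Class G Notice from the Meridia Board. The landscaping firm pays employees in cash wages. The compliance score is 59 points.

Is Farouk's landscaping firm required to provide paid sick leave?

No — exception (a) applies; Farouk's landscaping firm is not required to provide paid sick leave.

Exception (a) is satisfied on its face — the employer is a non-profit; a current Small Employer Certificate is held. Under paragraphs (f)–(l): (f) would limit (a) — at least one employee exceeds 30 hours/week — but (g) sets (f) aside: (g) operates against (f): the compliance score is 59 points, below the 73 points limit. (h), which would lift (g), is inapplicable — the reportable unit count is 88, short of 92. Exception (a) stands.
Exception (b) fails — at least one employee is not a family member.
Exception (c) does not apply: employees are paid cash wages.
Exception (d) requires that the business's age is below 16 months; but the business's age is 17 months, not below 16 months, so (d) is unavailable.
Exception (e) is satisfied on its face — no employee is paid on commission; a current Standing Registration is held. But applying paragraph (o): (o) operates against (e): the coverage ratio is 43%, below the 44% limit. (e) is therefore removed.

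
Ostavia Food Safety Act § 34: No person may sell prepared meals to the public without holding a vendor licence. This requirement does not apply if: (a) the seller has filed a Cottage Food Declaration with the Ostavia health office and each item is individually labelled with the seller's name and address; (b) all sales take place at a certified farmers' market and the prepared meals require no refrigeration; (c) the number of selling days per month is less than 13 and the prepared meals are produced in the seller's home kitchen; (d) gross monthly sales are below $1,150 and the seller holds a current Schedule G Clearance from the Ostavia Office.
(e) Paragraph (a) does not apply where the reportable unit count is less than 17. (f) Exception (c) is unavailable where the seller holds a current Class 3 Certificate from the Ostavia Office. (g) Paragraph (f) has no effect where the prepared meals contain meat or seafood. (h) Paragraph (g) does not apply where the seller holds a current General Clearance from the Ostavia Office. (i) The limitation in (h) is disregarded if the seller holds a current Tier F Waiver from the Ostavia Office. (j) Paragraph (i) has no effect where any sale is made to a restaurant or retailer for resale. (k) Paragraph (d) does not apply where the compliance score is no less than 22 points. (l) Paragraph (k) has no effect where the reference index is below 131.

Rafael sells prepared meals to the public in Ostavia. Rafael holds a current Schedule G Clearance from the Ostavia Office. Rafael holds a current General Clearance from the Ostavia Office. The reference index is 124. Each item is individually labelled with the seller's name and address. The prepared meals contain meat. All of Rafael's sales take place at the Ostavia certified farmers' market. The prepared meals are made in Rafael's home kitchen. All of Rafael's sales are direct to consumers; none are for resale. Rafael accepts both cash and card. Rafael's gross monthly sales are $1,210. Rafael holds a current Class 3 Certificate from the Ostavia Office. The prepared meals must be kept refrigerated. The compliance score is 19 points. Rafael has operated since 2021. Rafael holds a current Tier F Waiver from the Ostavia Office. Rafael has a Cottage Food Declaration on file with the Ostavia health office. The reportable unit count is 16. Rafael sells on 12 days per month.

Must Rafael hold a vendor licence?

All of (a)'s requirements are met (a Cottage Food Declaration is on file; items are individually labelled). Turning to paragraph (e): (e) applies — the reportable unit count is 16, less than the 17 limit. So (a) is unavailable.
Exception (b) fails — the prepared meals require refrigeration.
Exception (c) is satisfied on its face — the number of selling days per month is 12, less than the 13 limit; the prepared meals are home-kitchen produced. Applying paragraphs (f)–(j): (f) is engaged (a current Class 3 Certificate is held), but is displaced by (g): (g) operates against (f): the prepared meals contain meat. (h) would limit (g) — a current General Clearance is held — but (i) sets (h) aside: (i) operates against (h): a current Tier F Waiver is held. (j), which would lift (i), is not engaged — no sales are for resale. So (c) applies.
Exception (d) requires that gross monthly sales are below $1,150; but gross monthly sales are $1,210, not below $1,150, so (d) is unavailable.

No — exception (c) applies; Rafael is not required to hold a vendor licence.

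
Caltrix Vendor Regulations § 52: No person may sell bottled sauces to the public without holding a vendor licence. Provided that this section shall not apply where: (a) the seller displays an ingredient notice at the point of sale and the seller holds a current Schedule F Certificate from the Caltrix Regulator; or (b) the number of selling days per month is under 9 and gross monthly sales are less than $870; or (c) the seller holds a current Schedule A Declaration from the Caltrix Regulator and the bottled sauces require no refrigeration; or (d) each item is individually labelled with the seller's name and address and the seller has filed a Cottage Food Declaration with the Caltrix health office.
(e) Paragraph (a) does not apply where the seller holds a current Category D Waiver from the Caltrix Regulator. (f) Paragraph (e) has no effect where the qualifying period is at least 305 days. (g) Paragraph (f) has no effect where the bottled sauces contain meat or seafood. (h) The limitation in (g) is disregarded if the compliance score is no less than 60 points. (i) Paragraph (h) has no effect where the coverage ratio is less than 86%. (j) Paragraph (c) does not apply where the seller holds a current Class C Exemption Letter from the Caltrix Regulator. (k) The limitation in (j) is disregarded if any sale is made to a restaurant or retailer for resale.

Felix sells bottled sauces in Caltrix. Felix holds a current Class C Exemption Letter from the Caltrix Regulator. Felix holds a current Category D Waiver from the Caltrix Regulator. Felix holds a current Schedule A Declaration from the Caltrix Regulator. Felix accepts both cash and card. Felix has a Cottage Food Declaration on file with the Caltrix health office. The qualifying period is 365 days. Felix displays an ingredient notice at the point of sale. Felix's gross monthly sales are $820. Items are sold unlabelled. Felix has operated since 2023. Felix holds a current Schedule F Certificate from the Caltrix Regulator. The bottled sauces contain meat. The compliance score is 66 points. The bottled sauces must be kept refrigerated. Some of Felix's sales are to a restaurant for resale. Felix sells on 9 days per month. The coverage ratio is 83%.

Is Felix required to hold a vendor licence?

Exception (a) is satisfied on its face — an ingredient notice is displayed; a current Schedule F Certificate is held. Turning to paragraphs (e)–(i): (e) operates — a current Category D Waiver is held. (f) operates (the qualifying period is 365 days, meeting the 305 days threshold), but is itself disapplied by (g): (g) operates against (f): the bottled sauces contain meat. (h) is triggered (the compliance score is 66 points, meeting the 60 points threshold), but yields to (i): (i) is triggered — the coverage ratio is 83%, less than the 86% limit. Exception (a) does not apply.
Exception (b) fails — the number of selling days per month is 9, not under 9.
Exception (c) requires that the bottled sauces require no refrigeration; but the bottled sauces require refrigeration, so (c) is unavailable.
Exception (d) requires that each item is individually labelled with the seller's name and address; but items are sold unlabelled, so (d) is unavailable.
No exception displaces § 52.

Yes — Felix must hold a vendor licence.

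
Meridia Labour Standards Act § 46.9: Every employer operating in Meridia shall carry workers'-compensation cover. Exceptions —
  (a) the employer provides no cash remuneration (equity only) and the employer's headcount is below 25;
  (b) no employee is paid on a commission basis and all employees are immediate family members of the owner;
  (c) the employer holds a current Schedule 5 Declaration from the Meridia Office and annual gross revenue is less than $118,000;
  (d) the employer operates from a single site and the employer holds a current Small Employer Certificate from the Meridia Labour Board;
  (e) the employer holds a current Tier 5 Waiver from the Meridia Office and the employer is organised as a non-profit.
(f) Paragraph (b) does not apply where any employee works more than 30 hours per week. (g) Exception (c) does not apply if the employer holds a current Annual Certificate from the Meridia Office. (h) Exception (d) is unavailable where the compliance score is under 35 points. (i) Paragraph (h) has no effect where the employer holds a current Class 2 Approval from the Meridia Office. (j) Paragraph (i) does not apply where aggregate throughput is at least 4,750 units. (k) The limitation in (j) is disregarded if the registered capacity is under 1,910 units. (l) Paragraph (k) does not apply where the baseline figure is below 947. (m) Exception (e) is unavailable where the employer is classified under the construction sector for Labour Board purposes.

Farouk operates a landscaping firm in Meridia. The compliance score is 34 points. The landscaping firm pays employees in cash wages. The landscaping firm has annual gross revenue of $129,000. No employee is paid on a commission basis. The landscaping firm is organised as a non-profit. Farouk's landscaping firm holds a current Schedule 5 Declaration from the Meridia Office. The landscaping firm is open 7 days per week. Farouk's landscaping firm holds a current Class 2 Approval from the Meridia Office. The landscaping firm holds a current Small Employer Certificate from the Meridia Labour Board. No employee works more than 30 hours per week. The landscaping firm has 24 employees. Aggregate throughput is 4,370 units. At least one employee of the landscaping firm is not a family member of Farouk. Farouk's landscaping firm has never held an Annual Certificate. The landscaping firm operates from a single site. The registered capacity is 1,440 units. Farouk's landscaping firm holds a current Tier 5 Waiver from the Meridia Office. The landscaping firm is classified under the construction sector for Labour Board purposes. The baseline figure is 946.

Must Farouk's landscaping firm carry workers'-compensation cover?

Exception (a) fails — employees are paid cash wages.
Exception (b) requires that all employees are immediate family members of the owner; but at least one employee is not a family member, so (b) is unavailable.
Exception (c) fails — annual gross revenue is $129,000, not less than $118,000.
All of (d)'s requirements are met (the employer operates from a single site; a current Small Employer Certificate is held). Under paragraphs (h)–(l): (h) would limit (d) — the compliance score is 34 points, under the 35 points limit — but (i) sets (h) aside: (i) operates against (h): a current Class 2 Approval is held. (j), which would lift (i), is inapplicable — aggregate throughput is 4,370 units, short of 4,750 units. Exception (d) stands.
All of (e)'s requirements are met (a current Tier 5 Waiver is held; the employer is a non-profit). But: (m) operates — the landscaping firm is classified under the construction sector. (e) is therefore removed.

No — exception (d) applies; Farouk's landscaping firm is not required to carry workers'-compensation cover.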